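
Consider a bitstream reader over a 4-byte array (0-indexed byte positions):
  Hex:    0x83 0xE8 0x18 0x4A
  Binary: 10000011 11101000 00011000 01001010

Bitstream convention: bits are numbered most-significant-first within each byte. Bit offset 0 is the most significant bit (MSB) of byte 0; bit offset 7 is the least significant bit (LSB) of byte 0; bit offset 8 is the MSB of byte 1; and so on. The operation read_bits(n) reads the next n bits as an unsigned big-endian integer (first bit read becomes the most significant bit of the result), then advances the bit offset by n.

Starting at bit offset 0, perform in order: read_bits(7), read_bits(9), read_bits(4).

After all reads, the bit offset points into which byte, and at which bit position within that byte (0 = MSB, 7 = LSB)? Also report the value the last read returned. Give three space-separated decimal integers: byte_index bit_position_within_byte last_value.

Read 1: bits[0:7] width=7 -> value=65 (bin 1000001); offset now 7 = byte 0 bit 7; 25 bits remain
Read 2: bits[7:16] width=9 -> value=488 (bin 111101000); offset now 16 = byte 2 bit 0; 16 bits remain
Read 3: bits[16:20] width=4 -> value=1 (bin 0001); offset now 20 = byte 2 bit 4; 12 bits remain

Answer: 2 4 1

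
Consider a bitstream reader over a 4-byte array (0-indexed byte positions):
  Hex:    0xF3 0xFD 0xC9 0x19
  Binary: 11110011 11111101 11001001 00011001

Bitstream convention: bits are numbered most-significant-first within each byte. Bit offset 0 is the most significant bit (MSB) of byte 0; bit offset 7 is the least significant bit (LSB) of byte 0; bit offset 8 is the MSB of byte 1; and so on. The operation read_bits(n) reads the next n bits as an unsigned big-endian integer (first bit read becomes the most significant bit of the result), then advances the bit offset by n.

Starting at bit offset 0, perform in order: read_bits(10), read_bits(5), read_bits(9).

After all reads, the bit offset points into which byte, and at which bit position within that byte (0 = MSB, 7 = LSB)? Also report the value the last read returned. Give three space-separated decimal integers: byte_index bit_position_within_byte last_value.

Read 1: bits[0:10] width=10 -> value=975 (bin 1111001111); offset now 10 = byte 1 bit 2; 22 bits remain
Read 2: bits[10:15] width=5 -> value=30 (bin 11110); offset now 15 = byte 1 bit 7; 17 bits remain
Read 3: bits[15:24] width=9 -> value=457 (bin 111001001); offset now 24 = byte 3 bit 0; 8 bits remain

Answer: 3 0 457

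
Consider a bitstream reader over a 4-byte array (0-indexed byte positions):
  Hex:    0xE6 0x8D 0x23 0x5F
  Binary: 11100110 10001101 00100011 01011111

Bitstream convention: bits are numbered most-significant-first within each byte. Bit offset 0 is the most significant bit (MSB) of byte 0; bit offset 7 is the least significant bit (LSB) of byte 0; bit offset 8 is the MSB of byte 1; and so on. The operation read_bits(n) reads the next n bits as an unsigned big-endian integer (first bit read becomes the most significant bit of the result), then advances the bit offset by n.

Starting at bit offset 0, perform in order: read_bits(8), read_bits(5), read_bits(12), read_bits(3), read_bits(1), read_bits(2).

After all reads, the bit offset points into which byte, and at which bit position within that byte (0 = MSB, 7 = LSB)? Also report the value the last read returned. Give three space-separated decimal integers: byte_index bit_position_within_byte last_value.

Answer: 3 7 3

Derivation:
Read 1: bits[0:8] width=8 -> value=230 (bin 11100110); offset now 8 = byte 1 bit 0; 24 bits remain
Read 2: bits[8:13] width=5 -> value=17 (bin 10001); offset now 13 = byte 1 bit 5; 19 bits remain
Read 3: bits[13:25] width=12 -> value=2630 (bin 101001000110); offset now 25 = byte 3 bit 1; 7 bits remain
Read 4: bits[25:28] width=3 -> value=5 (bin 101); offset now 28 = byte 3 bit 4; 4 bits remain
Read 5: bits[28:29] width=1 -> value=1 (bin 1); offset now 29 = byte 3 bit 5; 3 bits remain
Read 6: bits[29:31] width=2 -> value=3 (bin 11); offset now 31 = byte 3 bit 7; 1 bits remain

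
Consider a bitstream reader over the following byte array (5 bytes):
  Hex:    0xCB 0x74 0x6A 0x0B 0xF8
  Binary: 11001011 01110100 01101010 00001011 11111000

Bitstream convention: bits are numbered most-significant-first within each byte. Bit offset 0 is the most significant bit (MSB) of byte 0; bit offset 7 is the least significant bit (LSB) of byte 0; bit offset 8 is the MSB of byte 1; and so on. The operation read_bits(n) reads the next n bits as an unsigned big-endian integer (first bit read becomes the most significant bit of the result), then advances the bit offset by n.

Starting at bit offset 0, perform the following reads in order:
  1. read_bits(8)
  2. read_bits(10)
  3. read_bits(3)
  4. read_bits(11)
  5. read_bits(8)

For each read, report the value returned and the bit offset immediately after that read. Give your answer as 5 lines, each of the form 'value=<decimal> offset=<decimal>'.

Read 1: bits[0:8] width=8 -> value=203 (bin 11001011); offset now 8 = byte 1 bit 0; 32 bits remain
Read 2: bits[8:18] width=10 -> value=465 (bin 0111010001); offset now 18 = byte 2 bit 2; 22 bits remain
Read 3: bits[18:21] width=3 -> value=5 (bin 101); offset now 21 = byte 2 bit 5; 19 bits remain
Read 4: bits[21:32] width=11 -> value=523 (bin 01000001011); offset now 32 = byte 4 bit 0; 8 bits remain
Read 5: bits[32:40] width=8 -> value=248 (bin 11111000); offset now 40 = byte 5 bit 0; 0 bits remain

Answer: value=203 offset=8
value=465 offset=18
value=5 offset=21
value=523 offset=32
value=248 offset=40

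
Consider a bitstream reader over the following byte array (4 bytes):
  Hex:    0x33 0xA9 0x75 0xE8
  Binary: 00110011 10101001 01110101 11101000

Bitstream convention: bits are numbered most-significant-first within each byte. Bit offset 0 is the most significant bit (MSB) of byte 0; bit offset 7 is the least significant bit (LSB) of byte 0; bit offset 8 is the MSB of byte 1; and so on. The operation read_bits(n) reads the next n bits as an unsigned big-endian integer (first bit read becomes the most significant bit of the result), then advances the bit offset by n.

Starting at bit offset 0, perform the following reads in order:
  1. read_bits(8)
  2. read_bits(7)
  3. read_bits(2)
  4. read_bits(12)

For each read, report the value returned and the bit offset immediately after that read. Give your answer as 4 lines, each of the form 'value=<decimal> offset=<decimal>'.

Read 1: bits[0:8] width=8 -> value=51 (bin 00110011); offset now 8 = byte 1 bit 0; 24 bits remain
Read 2: bits[8:15] width=7 -> value=84 (bin 1010100); offset now 15 = byte 1 bit 7; 17 bits remain
Read 3: bits[15:17] width=2 -> value=2 (bin 10); offset now 17 = byte 2 bit 1; 15 bits remain
Read 4: bits[17:29] width=12 -> value=3773 (bin 111010111101); offset now 29 = byte 3 bit 5; 3 bits remain

Answer: value=51 offset=8
value=84 offset=15
value=2 offset=17
value=3773 offset=29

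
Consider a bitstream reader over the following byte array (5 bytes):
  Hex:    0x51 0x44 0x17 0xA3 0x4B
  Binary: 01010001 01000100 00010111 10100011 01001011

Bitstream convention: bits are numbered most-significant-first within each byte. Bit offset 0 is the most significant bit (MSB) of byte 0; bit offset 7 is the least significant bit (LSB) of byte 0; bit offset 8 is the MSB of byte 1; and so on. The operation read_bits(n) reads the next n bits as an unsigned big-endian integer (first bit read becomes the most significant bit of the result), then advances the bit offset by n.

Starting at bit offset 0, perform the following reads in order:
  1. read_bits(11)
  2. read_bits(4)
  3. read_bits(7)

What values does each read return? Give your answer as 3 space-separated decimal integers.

Answer: 650 2 5

Derivation:
Read 1: bits[0:11] width=11 -> value=650 (bin 01010001010); offset now 11 = byte 1 bit 3; 29 bits remain
Read 2: bits[11:15] width=4 -> value=2 (bin 0010); offset now 15 = byte 1 bit 7; 25 bits remain
Read 3: bits[15:22] width=7 -> value=5 (bin 0000101); offset now 22 = byte 2 bit 6; 18 bits remain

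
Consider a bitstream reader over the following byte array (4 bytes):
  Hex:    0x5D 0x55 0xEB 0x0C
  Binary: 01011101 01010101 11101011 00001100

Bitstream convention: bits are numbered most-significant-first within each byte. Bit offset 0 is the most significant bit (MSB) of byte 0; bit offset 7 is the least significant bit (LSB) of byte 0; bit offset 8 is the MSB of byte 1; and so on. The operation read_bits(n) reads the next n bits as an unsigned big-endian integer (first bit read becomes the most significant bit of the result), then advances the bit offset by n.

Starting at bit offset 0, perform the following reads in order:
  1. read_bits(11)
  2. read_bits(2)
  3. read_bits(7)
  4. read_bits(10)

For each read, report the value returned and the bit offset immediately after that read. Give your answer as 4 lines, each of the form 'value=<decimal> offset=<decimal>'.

Answer: value=746 offset=11
value=2 offset=13
value=94 offset=20
value=707 offset=30

Derivation:
Read 1: bits[0:11] width=11 -> value=746 (bin 01011101010); offset now 11 = byte 1 bit 3; 21 bits remain
Read 2: bits[11:13] width=2 -> value=2 (bin 10); offset now 13 = byte 1 bit 5; 19 bits remain
Read 3: bits[13:20] width=7 -> value=94 (bin 1011110); offset now 20 = byte 2 bit 4; 12 bits remain
Read 4: bits[20:30] width=10 -> value=707 (bin 1011000011); offset now 30 = byte 3 bit 6; 2 bits remain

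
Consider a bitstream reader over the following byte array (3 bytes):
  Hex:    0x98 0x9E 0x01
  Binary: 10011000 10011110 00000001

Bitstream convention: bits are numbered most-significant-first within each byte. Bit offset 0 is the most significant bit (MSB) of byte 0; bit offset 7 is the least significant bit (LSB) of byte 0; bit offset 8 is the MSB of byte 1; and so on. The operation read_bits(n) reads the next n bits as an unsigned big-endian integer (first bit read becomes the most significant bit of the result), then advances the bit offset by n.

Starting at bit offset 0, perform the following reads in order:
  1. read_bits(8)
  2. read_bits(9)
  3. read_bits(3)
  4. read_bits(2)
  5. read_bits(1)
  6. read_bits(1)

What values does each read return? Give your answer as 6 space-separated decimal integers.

Read 1: bits[0:8] width=8 -> value=152 (bin 10011000); offset now 8 = byte 1 bit 0; 16 bits remain
Read 2: bits[8:17] width=9 -> value=316 (bin 100111100); offset now 17 = byte 2 bit 1; 7 bits remain
Read 3: bits[17:20] width=3 -> value=0 (bin 000); offset now 20 = byte 2 bit 4; 4 bits remain
Read 4: bits[20:22] width=2 -> value=0 (bin 00); offset now 22 = byte 2 bit 6; 2 bits remain
Read 5: bits[22:23] width=1 -> value=0 (bin 0); offset now 23 = byte 2 bit 7; 1 bits remain
Read 6: bits[23:24] width=1 -> value=1 (bin 1); offset now 24 = byte 3 bit 0; 0 bits remain

Answer: 152 316 0 0 0 1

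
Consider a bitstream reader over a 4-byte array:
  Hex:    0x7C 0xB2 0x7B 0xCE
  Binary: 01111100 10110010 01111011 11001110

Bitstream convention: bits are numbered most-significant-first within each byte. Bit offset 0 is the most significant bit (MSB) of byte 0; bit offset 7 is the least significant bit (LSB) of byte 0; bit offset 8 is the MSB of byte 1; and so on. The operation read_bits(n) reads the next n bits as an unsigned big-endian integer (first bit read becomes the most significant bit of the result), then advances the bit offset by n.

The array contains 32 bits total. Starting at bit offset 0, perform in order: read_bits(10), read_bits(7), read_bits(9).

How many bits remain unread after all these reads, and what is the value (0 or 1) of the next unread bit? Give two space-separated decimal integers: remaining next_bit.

Answer: 6 0

Derivation:
Read 1: bits[0:10] width=10 -> value=498 (bin 0111110010); offset now 10 = byte 1 bit 2; 22 bits remain
Read 2: bits[10:17] width=7 -> value=100 (bin 1100100); offset now 17 = byte 2 bit 1; 15 bits remain
Read 3: bits[17:26] width=9 -> value=495 (bin 111101111); offset now 26 = byte 3 bit 2; 6 bits remain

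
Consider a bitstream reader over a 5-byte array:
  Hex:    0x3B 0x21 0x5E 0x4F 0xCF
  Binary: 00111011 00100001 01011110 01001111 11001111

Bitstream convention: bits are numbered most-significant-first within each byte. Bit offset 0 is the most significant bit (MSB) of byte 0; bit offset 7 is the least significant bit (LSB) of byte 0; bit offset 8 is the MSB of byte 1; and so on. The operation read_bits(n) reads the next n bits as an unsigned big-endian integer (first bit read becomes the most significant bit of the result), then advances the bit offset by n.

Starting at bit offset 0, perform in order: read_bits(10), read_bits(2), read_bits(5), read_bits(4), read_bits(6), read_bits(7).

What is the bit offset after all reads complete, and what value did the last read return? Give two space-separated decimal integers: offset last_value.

Read 1: bits[0:10] width=10 -> value=236 (bin 0011101100); offset now 10 = byte 1 bit 2; 30 bits remain
Read 2: bits[10:12] width=2 -> value=2 (bin 10); offset now 12 = byte 1 bit 4; 28 bits remain
Read 3: bits[12:17] width=5 -> value=2 (bin 00010); offset now 17 = byte 2 bit 1; 23 bits remain
Read 4: bits[17:21] width=4 -> value=11 (bin 1011); offset now 21 = byte 2 bit 5; 19 bits remain
Read 5: bits[21:27] width=6 -> value=50 (bin 110010); offset now 27 = byte 3 bit 3; 13 bits remain
Read 6: bits[27:34] width=7 -> value=63 (bin 0111111); offset now 34 = byte 4 bit 2; 6 bits remain

Answer: 34 63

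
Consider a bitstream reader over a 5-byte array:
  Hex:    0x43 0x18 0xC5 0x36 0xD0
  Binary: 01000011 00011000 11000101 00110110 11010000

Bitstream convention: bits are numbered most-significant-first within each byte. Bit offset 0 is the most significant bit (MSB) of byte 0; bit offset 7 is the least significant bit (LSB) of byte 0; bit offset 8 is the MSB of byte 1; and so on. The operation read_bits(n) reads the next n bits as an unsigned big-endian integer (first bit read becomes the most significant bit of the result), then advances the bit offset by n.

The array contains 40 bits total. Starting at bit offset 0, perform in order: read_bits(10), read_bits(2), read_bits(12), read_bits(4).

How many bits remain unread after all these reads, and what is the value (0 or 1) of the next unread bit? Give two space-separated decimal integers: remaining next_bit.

Answer: 12 0

Derivation:
Read 1: bits[0:10] width=10 -> value=268 (bin 0100001100); offset now 10 = byte 1 bit 2; 30 bits remain
Read 2: bits[10:12] width=2 -> value=1 (bin 01); offset now 12 = byte 1 bit 4; 28 bits remain
Read 3: bits[12:24] width=12 -> value=2245 (bin 100011000101); offset now 24 = byte 3 bit 0; 16 bits remain
Read 4: bits[24:28] width=4 -> value=3 (bin 0011); offset now 28 = byte 3 bit 4; 12 bits remain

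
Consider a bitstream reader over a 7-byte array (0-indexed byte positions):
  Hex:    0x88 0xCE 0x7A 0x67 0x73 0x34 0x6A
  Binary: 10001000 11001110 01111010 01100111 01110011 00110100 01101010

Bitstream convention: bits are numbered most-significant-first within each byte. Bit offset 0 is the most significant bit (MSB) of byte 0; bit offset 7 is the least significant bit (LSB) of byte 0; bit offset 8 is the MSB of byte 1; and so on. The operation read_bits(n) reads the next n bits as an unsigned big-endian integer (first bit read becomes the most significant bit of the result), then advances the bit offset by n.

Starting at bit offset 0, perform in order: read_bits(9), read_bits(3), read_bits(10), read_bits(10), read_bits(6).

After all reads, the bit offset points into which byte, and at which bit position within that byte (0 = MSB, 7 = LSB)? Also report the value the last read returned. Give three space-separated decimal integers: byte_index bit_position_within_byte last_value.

Answer: 4 6 28

Derivation:
Read 1: bits[0:9] width=9 -> value=273 (bin 100010001); offset now 9 = byte 1 bit 1; 47 bits remain
Read 2: bits[9:12] width=3 -> value=4 (bin 100); offset now 12 = byte 1 bit 4; 44 bits remain
Read 3: bits[12:22] width=10 -> value=926 (bin 1110011110); offset now 22 = byte 2 bit 6; 34 bits remain
Read 4: bits[22:32] width=10 -> value=615 (bin 1001100111); offset now 32 = byte 4 bit 0; 24 bits remain
Read 5: bits[32:38] width=6 -> value=28 (bin 011100); offset now 38 = byte 4 bit 6; 18 bits remain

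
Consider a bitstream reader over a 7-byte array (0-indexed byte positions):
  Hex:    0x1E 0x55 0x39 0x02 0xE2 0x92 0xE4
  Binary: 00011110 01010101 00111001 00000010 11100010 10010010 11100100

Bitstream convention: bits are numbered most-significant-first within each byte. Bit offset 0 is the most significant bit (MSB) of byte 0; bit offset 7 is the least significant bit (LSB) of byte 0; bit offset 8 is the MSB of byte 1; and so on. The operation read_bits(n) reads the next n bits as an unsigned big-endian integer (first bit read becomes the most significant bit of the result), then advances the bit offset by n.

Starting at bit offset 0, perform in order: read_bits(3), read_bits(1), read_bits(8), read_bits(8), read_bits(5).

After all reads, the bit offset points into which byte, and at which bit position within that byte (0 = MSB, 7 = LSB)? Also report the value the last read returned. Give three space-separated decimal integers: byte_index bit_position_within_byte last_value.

Read 1: bits[0:3] width=3 -> value=0 (bin 000); offset now 3 = byte 0 bit 3; 53 bits remain
Read 2: bits[3:4] width=1 -> value=1 (bin 1); offset now 4 = byte 0 bit 4; 52 bits remain
Read 3: bits[4:12] width=8 -> value=229 (bin 11100101); offset now 12 = byte 1 bit 4; 44 bits remain
Read 4: bits[12:20] width=8 -> value=83 (bin 01010011); offset now 20 = byte 2 bit 4; 36 bits remain
Read 5: bits[20:25] width=5 -> value=18 (bin 10010); offset now 25 = byte 3 bit 1; 31 bits remain

Answer: 3 1 18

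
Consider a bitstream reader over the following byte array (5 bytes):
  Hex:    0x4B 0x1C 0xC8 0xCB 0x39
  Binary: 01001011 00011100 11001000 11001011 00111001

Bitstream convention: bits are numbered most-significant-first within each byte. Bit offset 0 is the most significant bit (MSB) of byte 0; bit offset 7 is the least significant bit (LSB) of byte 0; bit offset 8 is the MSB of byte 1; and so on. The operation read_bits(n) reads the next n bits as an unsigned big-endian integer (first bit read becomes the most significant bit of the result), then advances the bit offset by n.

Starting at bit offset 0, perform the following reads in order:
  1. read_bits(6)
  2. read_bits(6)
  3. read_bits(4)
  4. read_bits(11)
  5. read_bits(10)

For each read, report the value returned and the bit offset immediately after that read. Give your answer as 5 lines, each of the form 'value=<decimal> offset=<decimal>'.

Read 1: bits[0:6] width=6 -> value=18 (bin 010010); offset now 6 = byte 0 bit 6; 34 bits remain
Read 2: bits[6:12] width=6 -> value=49 (bin 110001); offset now 12 = byte 1 bit 4; 28 bits remain
Read 3: bits[12:16] width=4 -> value=12 (bin 1100); offset now 16 = byte 2 bit 0; 24 bits remain
Read 4: bits[16:27] width=11 -> value=1606 (bin 11001000110); offset now 27 = byte 3 bit 3; 13 bits remain
Read 5: bits[27:37] width=10 -> value=359 (bin 0101100111); offset now 37 = byte 4 bit 5; 3 bits remain

Answer: value=18 offset=6
value=49 offset=12
value=12 offset=16
value=1606 offset=27
value=359 offset=37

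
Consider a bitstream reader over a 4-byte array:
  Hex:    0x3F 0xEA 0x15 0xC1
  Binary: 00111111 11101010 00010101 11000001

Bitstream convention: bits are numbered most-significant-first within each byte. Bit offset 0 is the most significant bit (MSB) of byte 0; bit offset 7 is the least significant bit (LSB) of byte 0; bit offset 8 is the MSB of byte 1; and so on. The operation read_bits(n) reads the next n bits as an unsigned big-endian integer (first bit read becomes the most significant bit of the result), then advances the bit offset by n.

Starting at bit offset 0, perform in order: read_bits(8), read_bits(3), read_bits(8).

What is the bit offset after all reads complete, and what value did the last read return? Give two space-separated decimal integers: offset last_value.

Read 1: bits[0:8] width=8 -> value=63 (bin 00111111); offset now 8 = byte 1 bit 0; 24 bits remain
Read 2: bits[8:11] width=3 -> value=7 (bin 111); offset now 11 = byte 1 bit 3; 21 bits remain
Read 3: bits[11:19] width=8 -> value=80 (bin 01010000); offset now 19 = byte 2 bit 3; 13 bits remain

Answer: 19 80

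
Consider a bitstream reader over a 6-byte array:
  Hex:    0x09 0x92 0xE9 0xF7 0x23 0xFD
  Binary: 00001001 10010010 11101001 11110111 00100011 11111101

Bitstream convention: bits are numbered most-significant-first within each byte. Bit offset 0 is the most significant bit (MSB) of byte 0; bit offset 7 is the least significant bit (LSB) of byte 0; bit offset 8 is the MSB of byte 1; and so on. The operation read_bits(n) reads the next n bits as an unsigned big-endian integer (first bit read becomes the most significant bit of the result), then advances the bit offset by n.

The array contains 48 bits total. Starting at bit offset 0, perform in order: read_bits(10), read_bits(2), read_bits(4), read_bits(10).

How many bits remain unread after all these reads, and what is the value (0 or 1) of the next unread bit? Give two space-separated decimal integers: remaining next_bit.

Answer: 22 1

Derivation:
Read 1: bits[0:10] width=10 -> value=38 (bin 0000100110); offset now 10 = byte 1 bit 2; 38 bits remain
Read 2: bits[10:12] width=2 -> value=1 (bin 01); offset now 12 = byte 1 bit 4; 36 bits remain
Read 3: bits[12:16] width=4 -> value=2 (bin 0010); offset now 16 = byte 2 bit 0; 32 bits remain
Read 4: bits[16:26] width=10 -> value=935 (bin 1110100111); offset now 26 = byte 3 bit 2; 22 bits remain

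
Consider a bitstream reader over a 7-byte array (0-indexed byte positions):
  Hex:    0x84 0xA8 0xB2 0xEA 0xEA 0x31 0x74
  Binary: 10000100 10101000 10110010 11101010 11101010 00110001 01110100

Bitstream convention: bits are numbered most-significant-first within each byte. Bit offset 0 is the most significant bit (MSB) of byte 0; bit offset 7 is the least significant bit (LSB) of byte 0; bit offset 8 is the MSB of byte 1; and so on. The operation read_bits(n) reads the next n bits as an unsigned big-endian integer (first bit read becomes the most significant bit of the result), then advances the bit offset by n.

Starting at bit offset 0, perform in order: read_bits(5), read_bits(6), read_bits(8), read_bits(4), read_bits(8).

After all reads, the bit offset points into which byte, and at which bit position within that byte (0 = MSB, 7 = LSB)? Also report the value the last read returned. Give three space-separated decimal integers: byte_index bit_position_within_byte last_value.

Answer: 3 7 117

Derivation:
Read 1: bits[0:5] width=5 -> value=16 (bin 10000); offset now 5 = byte 0 bit 5; 51 bits remain
Read 2: bits[5:11] width=6 -> value=37 (bin 100101); offset now 11 = byte 1 bit 3; 45 bits remain
Read 3: bits[11:19] width=8 -> value=69 (bin 01000101); offset now 19 = byte 2 bit 3; 37 bits remain
Read 4: bits[19:23] width=4 -> value=9 (bin 1001); offset now 23 = byte 2 bit 7; 33 bits remain
Read 5: bits[23:31] width=8 -> value=117 (bin 01110101); offset now 31 = byte 3 bit 7; 25 bits remain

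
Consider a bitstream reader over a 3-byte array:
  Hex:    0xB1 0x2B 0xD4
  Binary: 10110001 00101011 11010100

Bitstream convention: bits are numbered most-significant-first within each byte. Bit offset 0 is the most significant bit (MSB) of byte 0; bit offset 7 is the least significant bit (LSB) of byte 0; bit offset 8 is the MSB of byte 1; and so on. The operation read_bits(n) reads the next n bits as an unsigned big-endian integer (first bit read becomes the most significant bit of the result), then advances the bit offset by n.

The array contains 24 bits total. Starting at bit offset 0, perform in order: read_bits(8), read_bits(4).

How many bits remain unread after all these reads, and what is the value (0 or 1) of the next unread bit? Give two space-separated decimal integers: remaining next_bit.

Read 1: bits[0:8] width=8 -> value=177 (bin 10110001); offset now 8 = byte 1 bit 0; 16 bits remain
Read 2: bits[8:12] width=4 -> value=2 (bin 0010); offset now 12 = byte 1 bit 4; 12 bits remain

Answer: 12 1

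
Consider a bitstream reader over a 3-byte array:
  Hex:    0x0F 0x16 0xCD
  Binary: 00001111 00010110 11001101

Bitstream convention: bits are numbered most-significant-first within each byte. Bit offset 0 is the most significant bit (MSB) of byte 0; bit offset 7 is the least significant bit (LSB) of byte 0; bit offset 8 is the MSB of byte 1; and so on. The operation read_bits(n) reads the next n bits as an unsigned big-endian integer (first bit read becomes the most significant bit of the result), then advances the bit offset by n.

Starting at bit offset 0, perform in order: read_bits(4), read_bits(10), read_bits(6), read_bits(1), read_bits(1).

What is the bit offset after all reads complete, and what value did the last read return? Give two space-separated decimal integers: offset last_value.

Answer: 22 1

Derivation:
Read 1: bits[0:4] width=4 -> value=0 (bin 0000); offset now 4 = byte 0 bit 4; 20 bits remain
Read 2: bits[4:14] width=10 -> value=965 (bin 1111000101); offset now 14 = byte 1 bit 6; 10 bits remain
Read 3: bits[14:20] width=6 -> value=44 (bin 101100); offset now 20 = byte 2 bit 4; 4 bits remain
Read 4: bits[20:21] width=1 -> value=1 (bin 1); offset now 21 = byte 2 bit 5; 3 bits remain
Read 5: bits[21:22] width=1 -> value=1 (bin 1); offset now 22 = byte 2 bit 6; 2 bits remain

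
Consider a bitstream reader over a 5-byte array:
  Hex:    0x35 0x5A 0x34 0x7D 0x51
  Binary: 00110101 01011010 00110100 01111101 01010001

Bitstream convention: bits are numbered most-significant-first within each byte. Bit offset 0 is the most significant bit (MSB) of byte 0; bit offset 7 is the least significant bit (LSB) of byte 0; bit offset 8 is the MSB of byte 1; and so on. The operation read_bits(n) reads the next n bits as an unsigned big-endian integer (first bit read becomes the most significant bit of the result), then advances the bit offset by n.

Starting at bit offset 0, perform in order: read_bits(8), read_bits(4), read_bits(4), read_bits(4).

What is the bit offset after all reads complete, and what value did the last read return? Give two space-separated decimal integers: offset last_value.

Read 1: bits[0:8] width=8 -> value=53 (bin 00110101); offset now 8 = byte 1 bit 0; 32 bits remain
Read 2: bits[8:12] width=4 -> value=5 (bin 0101); offset now 12 = byte 1 bit 4; 28 bits remain
Read 3: bits[12:16] width=4 -> value=10 (bin 1010); offset now 16 = byte 2 bit 0; 24 bits remain
Read 4: bits[16:20] width=4 -> value=3 (bin 0011); offset now 20 = byte 2 bit 4; 20 bits remain

Answer: 20 3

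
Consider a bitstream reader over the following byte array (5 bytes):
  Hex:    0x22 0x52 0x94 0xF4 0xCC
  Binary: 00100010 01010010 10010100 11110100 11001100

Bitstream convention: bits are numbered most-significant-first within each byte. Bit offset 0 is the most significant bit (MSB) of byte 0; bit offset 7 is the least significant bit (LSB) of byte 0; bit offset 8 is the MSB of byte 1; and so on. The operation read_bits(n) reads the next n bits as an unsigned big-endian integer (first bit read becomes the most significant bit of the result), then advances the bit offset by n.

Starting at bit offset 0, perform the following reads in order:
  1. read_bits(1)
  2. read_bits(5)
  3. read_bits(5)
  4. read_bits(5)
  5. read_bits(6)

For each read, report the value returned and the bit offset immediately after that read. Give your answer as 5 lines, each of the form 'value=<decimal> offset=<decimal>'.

Read 1: bits[0:1] width=1 -> value=0 (bin 0); offset now 1 = byte 0 bit 1; 39 bits remain
Read 2: bits[1:6] width=5 -> value=8 (bin 01000); offset now 6 = byte 0 bit 6; 34 bits remain
Read 3: bits[6:11] width=5 -> value=18 (bin 10010); offset now 11 = byte 1 bit 3; 29 bits remain
Read 4: bits[11:16] width=5 -> value=18 (bin 10010); offset now 16 = byte 2 bit 0; 24 bits remain
Read 5: bits[16:22] width=6 -> value=37 (bin 100101); offset now 22 = byte 2 bit 6; 18 bits remain

Answer: value=0 offset=1
value=8 offset=6
value=18 offset=11
value=18 offset=16
value=37 offset=22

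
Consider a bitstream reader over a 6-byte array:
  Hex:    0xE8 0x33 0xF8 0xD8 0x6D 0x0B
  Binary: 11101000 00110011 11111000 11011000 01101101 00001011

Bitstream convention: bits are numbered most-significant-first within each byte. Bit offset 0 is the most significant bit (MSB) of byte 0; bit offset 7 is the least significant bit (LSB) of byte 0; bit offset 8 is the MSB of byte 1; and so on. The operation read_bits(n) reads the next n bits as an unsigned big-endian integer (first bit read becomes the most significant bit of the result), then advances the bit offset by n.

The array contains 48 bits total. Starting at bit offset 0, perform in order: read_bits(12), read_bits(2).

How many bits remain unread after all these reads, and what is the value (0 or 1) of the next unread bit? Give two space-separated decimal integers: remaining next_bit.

Read 1: bits[0:12] width=12 -> value=3715 (bin 111010000011); offset now 12 = byte 1 bit 4; 36 bits remain
Read 2: bits[12:14] width=2 -> value=0 (bin 00); offset now 14 = byte 1 bit 6; 34 bits remain

Answer: 34 1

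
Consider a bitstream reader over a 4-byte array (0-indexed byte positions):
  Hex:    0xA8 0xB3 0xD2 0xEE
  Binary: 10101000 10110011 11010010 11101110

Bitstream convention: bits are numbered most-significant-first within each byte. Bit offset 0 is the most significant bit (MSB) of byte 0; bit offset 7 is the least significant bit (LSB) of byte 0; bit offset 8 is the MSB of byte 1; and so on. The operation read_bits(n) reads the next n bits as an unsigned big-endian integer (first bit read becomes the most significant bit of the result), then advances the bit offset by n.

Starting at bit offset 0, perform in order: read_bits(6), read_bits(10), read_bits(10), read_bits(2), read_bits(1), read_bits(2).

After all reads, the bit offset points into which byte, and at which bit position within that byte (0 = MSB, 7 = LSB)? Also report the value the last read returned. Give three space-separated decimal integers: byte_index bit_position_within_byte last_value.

Answer: 3 7 3

Derivation:
Read 1: bits[0:6] width=6 -> value=42 (bin 101010); offset now 6 = byte 0 bit 6; 26 bits remain
Read 2: bits[6:16] width=10 -> value=179 (bin 0010110011); offset now 16 = byte 2 bit 0; 16 bits remain
Read 3: bits[16:26] width=10 -> value=843 (bin 1101001011); offset now 26 = byte 3 bit 2; 6 bits remain
Read 4: bits[26:28] width=2 -> value=2 (bin 10); offset now 28 = byte 3 bit 4; 4 bits remain
Read 5: bits[28:29] width=1 -> value=1 (bin 1); offset now 29 = byte 3 bit 5; 3 bits remain
Read 6: bits[29:31] width=2 -> value=3 (bin 11); offset now 31 = byte 3 bit 7; 1 bits remain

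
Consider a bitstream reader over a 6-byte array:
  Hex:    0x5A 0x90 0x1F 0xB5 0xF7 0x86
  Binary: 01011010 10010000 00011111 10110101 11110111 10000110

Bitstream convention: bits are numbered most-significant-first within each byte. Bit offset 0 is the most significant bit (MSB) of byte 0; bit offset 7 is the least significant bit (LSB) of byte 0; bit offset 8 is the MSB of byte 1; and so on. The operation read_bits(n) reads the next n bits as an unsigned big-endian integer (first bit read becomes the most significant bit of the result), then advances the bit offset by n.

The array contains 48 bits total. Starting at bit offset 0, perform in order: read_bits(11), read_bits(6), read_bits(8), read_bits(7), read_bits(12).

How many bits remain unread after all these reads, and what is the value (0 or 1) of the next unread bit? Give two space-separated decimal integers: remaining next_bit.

Read 1: bits[0:11] width=11 -> value=724 (bin 01011010100); offset now 11 = byte 1 bit 3; 37 bits remain
Read 2: bits[11:17] width=6 -> value=32 (bin 100000); offset now 17 = byte 2 bit 1; 31 bits remain
Read 3: bits[17:25] width=8 -> value=63 (bin 00111111); offset now 25 = byte 3 bit 1; 23 bits remain
Read 4: bits[25:32] width=7 -> value=53 (bin 0110101); offset now 32 = byte 4 bit 0; 16 bits remain
Read 5: bits[32:44] width=12 -> value=3960 (bin 111101111000); offset now 44 = byte 5 bit 4; 4 bits remain

Answer: 4 0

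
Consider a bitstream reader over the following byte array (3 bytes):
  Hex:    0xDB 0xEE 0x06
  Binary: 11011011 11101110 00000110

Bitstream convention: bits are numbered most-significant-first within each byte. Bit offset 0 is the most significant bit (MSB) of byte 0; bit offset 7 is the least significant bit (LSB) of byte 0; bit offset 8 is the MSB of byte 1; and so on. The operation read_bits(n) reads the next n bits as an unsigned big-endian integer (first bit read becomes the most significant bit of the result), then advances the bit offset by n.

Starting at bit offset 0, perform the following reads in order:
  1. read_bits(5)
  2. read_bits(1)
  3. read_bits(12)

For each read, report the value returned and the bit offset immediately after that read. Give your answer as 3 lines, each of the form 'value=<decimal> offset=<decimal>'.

Answer: value=27 offset=5
value=0 offset=6
value=4024 offset=18

Derivation:
Read 1: bits[0:5] width=5 -> value=27 (bin 11011); offset now 5 = byte 0 bit 5; 19 bits remain
Read 2: bits[5:6] width=1 -> value=0 (bin 0); offset now 6 = byte 0 bit 6; 18 bits remain
Read 3: bits[6:18] width=12 -> value=4024 (bin 111110111000); offset now 18 = byte 2 bit 2; 6 bits remain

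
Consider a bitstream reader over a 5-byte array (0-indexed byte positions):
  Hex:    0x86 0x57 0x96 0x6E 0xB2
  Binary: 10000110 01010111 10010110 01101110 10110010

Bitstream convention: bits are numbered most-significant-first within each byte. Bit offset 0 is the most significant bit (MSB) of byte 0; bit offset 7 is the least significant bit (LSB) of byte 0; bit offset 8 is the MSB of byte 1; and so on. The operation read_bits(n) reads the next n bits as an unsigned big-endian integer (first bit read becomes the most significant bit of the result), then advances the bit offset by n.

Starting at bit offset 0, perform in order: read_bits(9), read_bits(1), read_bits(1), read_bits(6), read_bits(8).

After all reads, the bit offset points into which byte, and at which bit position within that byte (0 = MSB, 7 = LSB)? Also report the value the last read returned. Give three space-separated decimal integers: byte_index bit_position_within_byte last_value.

Answer: 3 1 44

Derivation:
Read 1: bits[0:9] width=9 -> value=268 (bin 100001100); offset now 9 = byte 1 bit 1; 31 bits remain
Read 2: bits[9:10] width=1 -> value=1 (bin 1); offset now 10 = byte 1 bit 2; 30 bits remain
Read 3: bits[10:11] width=1 -> value=0 (bin 0); offset now 11 = byte 1 bit 3; 29 bits remain
Read 4: bits[11:17] width=6 -> value=47 (bin 101111); offset now 17 = byte 2 bit 1; 23 bits remain
Read 5: bits[17:25] width=8 -> value=44 (bin 00101100); offset now 25 = byte 3 bit 1; 15 bits remain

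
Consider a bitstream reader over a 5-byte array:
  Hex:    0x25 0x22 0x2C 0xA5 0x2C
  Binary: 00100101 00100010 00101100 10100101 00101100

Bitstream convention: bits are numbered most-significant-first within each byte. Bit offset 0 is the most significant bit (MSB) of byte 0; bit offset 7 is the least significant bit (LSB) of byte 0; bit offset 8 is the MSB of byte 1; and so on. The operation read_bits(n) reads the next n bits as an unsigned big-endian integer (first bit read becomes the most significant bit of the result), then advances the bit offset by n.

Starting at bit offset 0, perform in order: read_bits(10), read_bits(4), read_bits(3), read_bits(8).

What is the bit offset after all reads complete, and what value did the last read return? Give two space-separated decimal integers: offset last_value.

Answer: 25 89

Derivation:
Read 1: bits[0:10] width=10 -> value=148 (bin 0010010100); offset now 10 = byte 1 bit 2; 30 bits remain
Read 2: bits[10:14] width=4 -> value=8 (bin 1000); offset now 14 = byte 1 bit 6; 26 bits remain
Read 3: bits[14:17] width=3 -> value=4 (bin 100); offset now 17 = byte 2 bit 1; 23 bits remain
Read 4: bits[17:25] width=8 -> value=89 (bin 01011001); offset now 25 = byte 3 bit 1; 15 bits remain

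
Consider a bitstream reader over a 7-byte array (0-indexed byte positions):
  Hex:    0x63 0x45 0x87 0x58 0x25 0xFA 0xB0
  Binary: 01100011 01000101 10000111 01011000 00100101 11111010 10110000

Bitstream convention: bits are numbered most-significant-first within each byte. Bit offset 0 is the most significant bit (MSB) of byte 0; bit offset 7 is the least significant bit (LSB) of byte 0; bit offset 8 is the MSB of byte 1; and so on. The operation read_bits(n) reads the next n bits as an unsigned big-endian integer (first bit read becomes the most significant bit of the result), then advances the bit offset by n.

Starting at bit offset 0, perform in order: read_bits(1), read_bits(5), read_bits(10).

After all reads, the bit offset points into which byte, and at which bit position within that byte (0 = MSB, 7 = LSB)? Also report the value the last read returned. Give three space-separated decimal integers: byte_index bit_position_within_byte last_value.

Read 1: bits[0:1] width=1 -> value=0 (bin 0); offset now 1 = byte 0 bit 1; 55 bits remain
Read 2: bits[1:6] width=5 -> value=24 (bin 11000); offset now 6 = byte 0 bit 6; 50 bits remain
Read 3: bits[6:16] width=10 -> value=837 (bin 1101000101); offset now 16 = byte 2 bit 0; 40 bits remain

Answer: 2 0 837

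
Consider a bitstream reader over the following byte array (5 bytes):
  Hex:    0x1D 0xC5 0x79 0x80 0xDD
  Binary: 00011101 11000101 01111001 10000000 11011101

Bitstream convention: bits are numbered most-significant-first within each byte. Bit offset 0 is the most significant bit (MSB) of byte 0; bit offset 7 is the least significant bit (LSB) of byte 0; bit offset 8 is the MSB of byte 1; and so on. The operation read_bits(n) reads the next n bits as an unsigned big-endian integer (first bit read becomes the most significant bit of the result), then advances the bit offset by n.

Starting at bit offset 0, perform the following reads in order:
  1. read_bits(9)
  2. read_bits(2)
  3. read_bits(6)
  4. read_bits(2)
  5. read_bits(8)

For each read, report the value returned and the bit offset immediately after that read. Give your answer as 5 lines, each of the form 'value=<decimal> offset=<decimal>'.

Read 1: bits[0:9] width=9 -> value=59 (bin 000111011); offset now 9 = byte 1 bit 1; 31 bits remain
Read 2: bits[9:11] width=2 -> value=2 (bin 10); offset now 11 = byte 1 bit 3; 29 bits remain
Read 3: bits[11:17] width=6 -> value=10 (bin 001010); offset now 17 = byte 2 bit 1; 23 bits remain
Read 4: bits[17:19] width=2 -> value=3 (bin 11); offset now 19 = byte 2 bit 3; 21 bits remain
Read 5: bits[19:27] width=8 -> value=204 (bin 11001100); offset now 27 = byte 3 bit 3; 13 bits remain

Answer: value=59 offset=9
value=2 offset=11
value=10 offset=17
value=3 offset=19
value=204 offset=27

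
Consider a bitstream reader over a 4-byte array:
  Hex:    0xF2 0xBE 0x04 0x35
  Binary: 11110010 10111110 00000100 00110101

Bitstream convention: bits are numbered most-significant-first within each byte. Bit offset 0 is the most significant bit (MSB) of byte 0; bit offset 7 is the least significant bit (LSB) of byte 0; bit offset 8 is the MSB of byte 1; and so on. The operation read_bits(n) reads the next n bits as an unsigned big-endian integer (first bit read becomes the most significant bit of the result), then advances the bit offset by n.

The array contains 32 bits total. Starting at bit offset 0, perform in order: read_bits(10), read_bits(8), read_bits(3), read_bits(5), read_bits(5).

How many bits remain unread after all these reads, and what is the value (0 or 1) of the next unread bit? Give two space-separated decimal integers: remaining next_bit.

Answer: 1 1

Derivation:
Read 1: bits[0:10] width=10 -> value=970 (bin 1111001010); offset now 10 = byte 1 bit 2; 22 bits remain
Read 2: bits[10:18] width=8 -> value=248 (bin 11111000); offset now 18 = byte 2 bit 2; 14 bits remain
Read 3: bits[18:21] width=3 -> value=0 (bin 000); offset now 21 = byte 2 bit 5; 11 bits remain
Read 4: bits[21:26] width=5 -> value=16 (bin 10000); offset now 26 = byte 3 bit 2; 6 bits remain
Read 5: bits[26:31] width=5 -> value=26 (bin 11010); offset now 31 = byte 3 bit 7; 1 bits remain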